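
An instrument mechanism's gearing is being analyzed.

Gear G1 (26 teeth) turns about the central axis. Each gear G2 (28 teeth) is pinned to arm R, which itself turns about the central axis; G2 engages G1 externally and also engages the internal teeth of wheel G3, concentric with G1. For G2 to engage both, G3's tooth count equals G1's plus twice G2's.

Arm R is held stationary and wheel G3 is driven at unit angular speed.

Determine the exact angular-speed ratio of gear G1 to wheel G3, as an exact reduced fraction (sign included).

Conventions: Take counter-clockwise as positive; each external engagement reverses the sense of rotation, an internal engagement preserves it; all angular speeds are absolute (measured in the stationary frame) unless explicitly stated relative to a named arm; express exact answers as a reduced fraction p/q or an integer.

-41/13

recognized (axles ride arm R): planetary set, 26/28/82 teeth
ring teeth: 26 + 2·28 = 82
26(ω_sun−ω_arm) = −82(ω_ring−ω_arm),  ω_arm = 0, ω_ring = 1
ω_sun = 0 − (82/26)(1−0) = -41/13
ω_out/ω_in = -41/13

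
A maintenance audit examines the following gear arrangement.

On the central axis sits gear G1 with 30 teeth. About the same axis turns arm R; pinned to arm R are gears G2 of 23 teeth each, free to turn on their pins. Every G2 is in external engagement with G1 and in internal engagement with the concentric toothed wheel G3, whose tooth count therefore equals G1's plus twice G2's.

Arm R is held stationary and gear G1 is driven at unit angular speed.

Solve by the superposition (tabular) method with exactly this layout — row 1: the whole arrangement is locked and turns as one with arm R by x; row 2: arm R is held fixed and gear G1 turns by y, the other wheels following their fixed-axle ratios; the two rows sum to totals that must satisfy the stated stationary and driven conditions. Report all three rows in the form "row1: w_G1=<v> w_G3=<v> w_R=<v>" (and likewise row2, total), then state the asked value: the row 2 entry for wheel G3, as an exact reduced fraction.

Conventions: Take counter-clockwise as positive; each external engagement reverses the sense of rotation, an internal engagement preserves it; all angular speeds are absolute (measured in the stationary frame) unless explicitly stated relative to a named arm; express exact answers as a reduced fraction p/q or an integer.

row1: w_G1=0 w_G3=0 w_R=0
row2: w_G1=1 w_G3=-15/38 w_R=0
total: w_G1=1 w_G3=-15/38 w_R=0
asked value: -15/38

planetary set (30T centre, 23T on arm, 76T internal) — Willis relation
row 1 (train locked, turned with arm): all members turn x
row 2: sun turns y, ring = −(30/76)·y, arm 0
boundary: total ω_arm = x = 0 and total ω_sun = x + y = 1  ⇒  y = 1, x = 0
row 2 ring = −(30/76)·1 = -15/38
totals (row 1 + row 2): sun 0 + 1 = 1, ring 0 + (-15/38) = -15/38, arm 0 + 0 = 0
asked cell (row2, ring) = -15/38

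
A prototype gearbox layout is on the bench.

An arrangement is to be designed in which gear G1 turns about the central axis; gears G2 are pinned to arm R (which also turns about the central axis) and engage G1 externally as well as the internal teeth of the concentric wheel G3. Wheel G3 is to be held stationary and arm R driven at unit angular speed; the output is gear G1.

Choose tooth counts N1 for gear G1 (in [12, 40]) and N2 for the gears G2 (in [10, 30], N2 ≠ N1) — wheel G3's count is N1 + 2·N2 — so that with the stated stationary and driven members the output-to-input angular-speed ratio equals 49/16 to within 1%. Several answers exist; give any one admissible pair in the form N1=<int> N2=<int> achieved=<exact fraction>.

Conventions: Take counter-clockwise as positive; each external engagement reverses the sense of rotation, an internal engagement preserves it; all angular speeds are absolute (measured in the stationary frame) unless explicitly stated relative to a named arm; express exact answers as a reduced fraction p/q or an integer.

N1=32 N2=17 achieved=49/16

class = planetary set [ratio 49/16 wanted; Willis about the carrier]
Willis with ω_ring = 0: ω_sun/ω_arm = (N1+N3)/N1; set equal to 49/16  ⇒  N3/N1 = 49/16 − 1 = 33/16
N3 = N1 + 2·N2  ⇒  N2/N1 = (N3/N1 − 1)/2 = (33/16 − 1)/2 = 17/32
smallest multiple with N1 ≥ 12 and N2 ≥ 10: k = 1  ⇒  N1 = 1·32 = 32, N2 = 1·17 = 17 (N1 ≤ 40, N2 ≤ 30, N2 ≠ N1 ✓), N3 = 32 + 2·17 = 66
check: (N1+N3)/N1 with N1 = 32, N3 = 66 gives 49/16; |achieved − target| = 0 ≤ 49/1600 ✓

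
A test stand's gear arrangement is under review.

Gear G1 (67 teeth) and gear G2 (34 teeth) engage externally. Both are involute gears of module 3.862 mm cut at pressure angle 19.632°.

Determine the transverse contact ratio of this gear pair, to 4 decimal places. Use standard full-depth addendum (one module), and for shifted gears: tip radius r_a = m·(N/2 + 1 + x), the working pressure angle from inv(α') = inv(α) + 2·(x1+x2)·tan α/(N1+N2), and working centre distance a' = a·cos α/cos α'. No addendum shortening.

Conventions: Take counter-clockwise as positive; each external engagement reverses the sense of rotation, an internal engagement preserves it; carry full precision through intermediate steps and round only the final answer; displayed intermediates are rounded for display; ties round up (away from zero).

1.7605

single-mesh involute tooth geometry (67T engaging 34T at module 3.862)
base radii: r_b1 = 121.856309, r_b2 = 61.837530
tip radii: r_a1 = 133.239000, r_a2 = 69.516000
no profile shift: α' = α, a' = a
action lengths: √(r_a1²−r_b1²) = 53.885722, √(r_a2²−r_b2²) = 31.758371
base pitch p_b = π·m·cos α = 11.427549
CR = (53.885722 + 31.758371 − 195.031000·sin 19.63200°)/11.427549 = 1.760486
contact ratio ≈ 1.7605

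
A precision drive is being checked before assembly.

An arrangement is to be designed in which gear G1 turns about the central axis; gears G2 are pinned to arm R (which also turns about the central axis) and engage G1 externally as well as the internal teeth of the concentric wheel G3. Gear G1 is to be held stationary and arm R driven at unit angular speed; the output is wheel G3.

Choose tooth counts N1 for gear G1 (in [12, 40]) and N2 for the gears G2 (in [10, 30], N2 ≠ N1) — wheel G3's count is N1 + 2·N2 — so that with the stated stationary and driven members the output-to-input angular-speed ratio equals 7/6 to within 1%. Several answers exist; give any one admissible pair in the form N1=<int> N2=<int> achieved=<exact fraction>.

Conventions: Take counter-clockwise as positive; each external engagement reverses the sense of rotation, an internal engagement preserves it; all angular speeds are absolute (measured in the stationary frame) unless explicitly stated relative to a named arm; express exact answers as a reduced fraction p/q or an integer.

N1=12 N2=30 achieved=7/6

design class (target 7/6): planetary set
Willis with ω_sun = 0: ω_ring/ω_arm = (N1+N3)/N3; set equal to 7/6  ⇒  N3/N1 = 1/(7/6 − 1) = 6
N3 = N1 + 2·N2  ⇒  N2/N1 = (N3/N1 − 1)/2 = (6 − 1)/2 = 5/2
smallest multiple with N1 ≥ 12 and N2 ≥ 10: k = 6  ⇒  N1 = 6·2 = 12, N2 = 6·5 = 30 (N1 ≤ 40, N2 ≤ 30, N2 ≠ N1 ✓), N3 = 12 + 2·30 = 72
check: (N1+N3)/N3 with N1 = 12, N3 = 72 gives 7/6; |achieved − target| = 0 ≤ 7/600 ✓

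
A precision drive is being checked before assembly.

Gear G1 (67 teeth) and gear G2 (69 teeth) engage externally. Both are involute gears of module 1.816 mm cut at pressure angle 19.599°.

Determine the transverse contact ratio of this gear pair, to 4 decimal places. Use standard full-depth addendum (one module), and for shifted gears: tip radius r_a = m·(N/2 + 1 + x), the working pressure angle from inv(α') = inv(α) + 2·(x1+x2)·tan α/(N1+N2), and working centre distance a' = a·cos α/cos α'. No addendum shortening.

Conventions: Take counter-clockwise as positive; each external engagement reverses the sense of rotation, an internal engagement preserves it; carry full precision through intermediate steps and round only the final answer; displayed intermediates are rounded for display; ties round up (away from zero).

single-mesh involute tooth geometry (67T engaging 69T at module 1.816)
base radii: r_b1 = 57.311363, r_b2 = 59.022150
tip radii: r_a1 = 62.652000, r_a2 = 64.468000
no profile shift: α' = α, a' = a
action lengths: √(r_a1²−r_b1²) = 25.311672, √(r_a2²−r_b2²) = 25.932775
base pitch p_b = π·m·cos α = 5.374596
CR = (25.311672 + 25.932775 − 123.488000·sin 19.59900°)/5.374596 = 1.827530
contact ratio ≈ 1.8275

1.8275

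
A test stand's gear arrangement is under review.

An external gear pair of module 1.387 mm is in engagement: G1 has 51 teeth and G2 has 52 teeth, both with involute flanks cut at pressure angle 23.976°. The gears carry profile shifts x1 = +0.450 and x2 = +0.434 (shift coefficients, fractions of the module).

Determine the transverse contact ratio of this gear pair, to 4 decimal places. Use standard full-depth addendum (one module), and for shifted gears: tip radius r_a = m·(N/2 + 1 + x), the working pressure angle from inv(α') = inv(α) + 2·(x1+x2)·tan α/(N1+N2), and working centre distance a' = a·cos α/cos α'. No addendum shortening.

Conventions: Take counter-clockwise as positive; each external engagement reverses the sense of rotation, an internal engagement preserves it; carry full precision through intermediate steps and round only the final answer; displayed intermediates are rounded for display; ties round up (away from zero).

class = single-mesh tooth geometry [involute pair 51T × 52T, m = 1.387]
base radii: r_b1 = 32.316756, r_b2 = 32.950417
tip radii: r_a1 = 37.379650, r_a2 = 38.050958
inv(α') = inv(23.976°) + 2·(+0.450+0.434)·tan α/(51+52) = 0.03390048  ⇒  α' = 25.98879°
a' = a·cos α / cos α' = 71.4305·cos 23.976°/cos 25.98879° = 72.609459
action lengths: √(r_a1²−r_b1²) = 18.784716, √(r_a2²−r_b2²) = 19.030118
base pitch p_b = π·m·cos α = 3.981415
CR = (18.784716 + 19.030118 − 72.609459·sin 25.98879°)/3.981415 = 1.506426
contact ratio ≈ 1.5064

1.5064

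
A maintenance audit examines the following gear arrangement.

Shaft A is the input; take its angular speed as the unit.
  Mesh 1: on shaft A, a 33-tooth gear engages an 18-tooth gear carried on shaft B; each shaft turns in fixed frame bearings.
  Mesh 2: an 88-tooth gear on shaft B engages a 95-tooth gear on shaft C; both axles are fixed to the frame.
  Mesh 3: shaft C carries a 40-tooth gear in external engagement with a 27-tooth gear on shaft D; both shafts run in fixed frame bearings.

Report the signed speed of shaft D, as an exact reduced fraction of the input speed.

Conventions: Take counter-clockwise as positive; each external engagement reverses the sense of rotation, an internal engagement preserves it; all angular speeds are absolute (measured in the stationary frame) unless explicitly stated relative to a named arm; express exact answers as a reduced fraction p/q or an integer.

-3872/1539

3-mesh fixed-axis compound train (all bearings frame-fixed)
mesh 1 [33T→18T]: |ω|/ω_in = 1×33/18 = 11/6, sense flips to −
mesh 2 [88T→95T]: |ω|/ω_in = (11/6)×88/95 = 484/285, sense flips to +
mesh 3 [40T→27T]: |ω|/ω_in = (484/285)×40/27 = 3872/1539, sense flips to −
signed output speed (× input speed) = -3872/1539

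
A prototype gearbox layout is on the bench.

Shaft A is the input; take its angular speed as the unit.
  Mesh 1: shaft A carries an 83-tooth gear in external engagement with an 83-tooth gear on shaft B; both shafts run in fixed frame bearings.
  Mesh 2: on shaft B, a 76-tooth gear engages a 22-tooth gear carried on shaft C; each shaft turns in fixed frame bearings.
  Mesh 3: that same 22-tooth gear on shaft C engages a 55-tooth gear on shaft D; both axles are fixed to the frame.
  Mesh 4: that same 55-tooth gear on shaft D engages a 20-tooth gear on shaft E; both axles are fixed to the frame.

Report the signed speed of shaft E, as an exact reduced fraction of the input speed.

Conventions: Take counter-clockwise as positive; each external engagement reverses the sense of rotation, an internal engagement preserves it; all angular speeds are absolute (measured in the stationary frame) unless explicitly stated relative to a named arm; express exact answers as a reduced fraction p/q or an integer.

19/5

4-mesh fixed-axis compound train (all bearings frame-fixed)
mesh 1 [83T→83T]: |ω|/ω_in = 1×83/83 = 1, sense flips to −
mesh 2 [76T→22T]: |ω|/ω_in = 1×76/22 = 38/11, sense flips to +
mesh 3 [22T→55T]: |ω|/ω_in = (38/11)×22/55 = 76/55, sense flips to −
mesh 4 [55T→20T]: |ω|/ω_in = (76/55)×55/20 = 19/5, sense flips to +
signed output speed (× input speed) = 19/5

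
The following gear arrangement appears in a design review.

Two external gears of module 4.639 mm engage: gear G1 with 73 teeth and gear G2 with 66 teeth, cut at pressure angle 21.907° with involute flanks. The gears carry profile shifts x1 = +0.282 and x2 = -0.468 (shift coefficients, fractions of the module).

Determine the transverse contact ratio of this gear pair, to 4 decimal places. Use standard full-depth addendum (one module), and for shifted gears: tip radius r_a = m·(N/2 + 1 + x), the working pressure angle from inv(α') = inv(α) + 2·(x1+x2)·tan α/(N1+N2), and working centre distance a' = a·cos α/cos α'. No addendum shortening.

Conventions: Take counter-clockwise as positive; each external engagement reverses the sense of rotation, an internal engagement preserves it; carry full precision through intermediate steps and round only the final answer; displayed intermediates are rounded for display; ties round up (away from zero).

single-mesh involute tooth geometry (73T engaging 66T at module 4.639)
base radii: r_b1 = 157.096765, r_b2 = 142.032692
tip radii: r_a1 = 175.270698, r_a2 = 155.554948
inv(α') = inv(21.907°) + 2·(+0.282-0.468)·tan α/(73+66) = 0.01871384  ⇒  α' = 21.51813°
a' = a·cos α / cos α' = 322.4105·cos 21.907°/cos 21.51813° = 321.540324
action lengths: √(r_a1²−r_b1²) = 77.720165, √(r_a2²−r_b2²) = 63.435451
base pitch p_b = π·m·cos α = 13.521481
CR = (77.720165 + 63.435451 − 321.540324·sin 21.51813°)/13.521481 = 1.716973
contact ratio ≈ 1.7170

1.7170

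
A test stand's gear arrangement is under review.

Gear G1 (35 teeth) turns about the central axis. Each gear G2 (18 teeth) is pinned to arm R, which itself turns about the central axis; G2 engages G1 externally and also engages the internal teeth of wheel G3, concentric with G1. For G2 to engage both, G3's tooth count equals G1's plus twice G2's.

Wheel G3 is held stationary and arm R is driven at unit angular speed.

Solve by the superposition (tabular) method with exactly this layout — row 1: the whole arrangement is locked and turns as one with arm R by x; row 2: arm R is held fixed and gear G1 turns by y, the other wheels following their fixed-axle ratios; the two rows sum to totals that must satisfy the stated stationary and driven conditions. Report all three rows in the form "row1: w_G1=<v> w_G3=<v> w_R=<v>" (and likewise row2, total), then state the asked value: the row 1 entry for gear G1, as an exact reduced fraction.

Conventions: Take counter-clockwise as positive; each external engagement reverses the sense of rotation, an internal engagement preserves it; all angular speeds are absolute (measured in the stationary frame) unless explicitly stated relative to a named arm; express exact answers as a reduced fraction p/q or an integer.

class = planetary set [G3 = 35+2·18 = 71; Willis about the carrier]
row 1: whole set turns with the arm by x
row 2 — arm fixed, fixed-axis ratios: sun y, ring −(35/71)·y, arm 0
boundary: total ω_ring = x − (35/71)·y = 0 and total ω_arm = x = 1  ⇒  y = 71/35, x = 1
row 2 ring = −(35/71)·71/35 = -1
totals (row 1 + row 2): sun 1 + 71/35 = 106/35, ring 1 + (-1) = 0, arm 1 + 0 = 1
asked cell (row1, sun) = 1

row1: w_G1=1 w_G3=1 w_R=1
row2: w_G1=71/35 w_G3=-1 w_R=0
total: w_G1=106/35 w_G3=0 w_R=1
asked value: 1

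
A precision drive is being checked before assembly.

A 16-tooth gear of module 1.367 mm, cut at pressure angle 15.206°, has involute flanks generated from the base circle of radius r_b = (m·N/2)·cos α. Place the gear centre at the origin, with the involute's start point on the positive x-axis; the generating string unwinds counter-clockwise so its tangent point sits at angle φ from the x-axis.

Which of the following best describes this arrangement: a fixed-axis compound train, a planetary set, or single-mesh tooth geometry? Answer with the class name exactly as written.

recognized (one wheel, involute flank): single-mesh tooth geometry, m = 1.367, N = 16
classification: single-mesh tooth geometry

single-mesh tooth geometry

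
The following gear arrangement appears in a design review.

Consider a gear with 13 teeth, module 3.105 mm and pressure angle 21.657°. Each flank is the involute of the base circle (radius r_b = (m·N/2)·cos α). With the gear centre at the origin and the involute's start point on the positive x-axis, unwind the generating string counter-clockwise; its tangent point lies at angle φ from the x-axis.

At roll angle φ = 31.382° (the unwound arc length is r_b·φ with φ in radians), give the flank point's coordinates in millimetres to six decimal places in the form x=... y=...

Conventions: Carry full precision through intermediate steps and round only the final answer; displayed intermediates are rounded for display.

x=21.363922 y=0.996896

class = single-mesh tooth geometry [base-circle involute, m = 3.105, 13T]
pitch radius r_p = m·N/2 = 3.105·13/2 = 20.182500
base radius r_b = r_p·cos α = 20.182500·cos 21.657° = 18.757813
roll angle φ = 31.382° = 0.54771923 rad
x = r_b·(cos φ + φ·sin φ) = 21.363922
y = r_b·(sin φ − φ·cos φ) = 0.996896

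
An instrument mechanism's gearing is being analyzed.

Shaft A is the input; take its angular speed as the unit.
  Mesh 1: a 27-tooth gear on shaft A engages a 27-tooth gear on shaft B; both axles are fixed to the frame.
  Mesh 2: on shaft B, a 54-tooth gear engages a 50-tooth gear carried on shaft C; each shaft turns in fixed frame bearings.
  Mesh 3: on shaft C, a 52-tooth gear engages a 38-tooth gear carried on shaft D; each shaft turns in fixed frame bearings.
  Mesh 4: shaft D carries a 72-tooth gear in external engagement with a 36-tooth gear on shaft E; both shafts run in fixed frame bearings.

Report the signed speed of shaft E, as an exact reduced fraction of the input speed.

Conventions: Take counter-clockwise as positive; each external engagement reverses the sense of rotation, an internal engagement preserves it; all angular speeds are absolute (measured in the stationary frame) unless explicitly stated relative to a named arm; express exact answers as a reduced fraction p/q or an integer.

1404/475

4-mesh fixed-axis compound train (all bearings frame-fixed)
mesh 1 [27T→27T]: |ω|/ω_in = 1×27/27 = 1, sense flips to −
mesh 2 [54T→50T]: |ω|/ω_in = 1×54/50 = 27/25, sense flips to +
mesh 3 [52T→38T]: |ω|/ω_in = (27/25)×52/38 = 702/475, sense flips to −
mesh 4 [72T→36T]: |ω|/ω_in = (702/475)×72/36 = 1404/475, sense flips to +
signed output speed (× input speed) = 1404/475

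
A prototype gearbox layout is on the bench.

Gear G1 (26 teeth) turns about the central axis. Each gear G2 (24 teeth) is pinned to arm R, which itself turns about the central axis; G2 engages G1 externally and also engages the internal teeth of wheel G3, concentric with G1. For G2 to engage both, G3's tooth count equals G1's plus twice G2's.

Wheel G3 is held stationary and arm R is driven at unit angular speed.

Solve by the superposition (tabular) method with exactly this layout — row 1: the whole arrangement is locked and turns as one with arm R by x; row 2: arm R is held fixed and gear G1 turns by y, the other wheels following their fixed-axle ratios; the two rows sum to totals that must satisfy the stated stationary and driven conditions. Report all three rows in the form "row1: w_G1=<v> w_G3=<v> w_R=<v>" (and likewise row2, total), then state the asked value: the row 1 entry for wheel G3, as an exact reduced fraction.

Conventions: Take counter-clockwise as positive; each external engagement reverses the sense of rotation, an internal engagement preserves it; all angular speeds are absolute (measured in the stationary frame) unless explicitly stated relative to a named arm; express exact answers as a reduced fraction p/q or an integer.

row1: w_G1=1 w_G3=1 w_R=1
row2: w_G1=37/13 w_G3=-1 w_R=0
total: w_G1=50/13 w_G3=0 w_R=1
asked value: 1

class = planetary set [G3 = 26+2·24 = 74; Willis about the carrier]
row 1: whole set turns with the arm by x
superposition row 2 [arm held]: sun y, ring −(26/74)·y, arm 0
boundary: total ω_ring = x − (26/74)·y = 0 and total ω_arm = x = 1  ⇒  y = 37/13, x = 1
row 2 ring = −(26/74)·37/13 = -1
totals (row 1 + row 2): sun 1 + 37/13 = 50/13, ring 1 + (-1) = 0, arm 1 + 0 = 1
asked cell (row1, ring) = 1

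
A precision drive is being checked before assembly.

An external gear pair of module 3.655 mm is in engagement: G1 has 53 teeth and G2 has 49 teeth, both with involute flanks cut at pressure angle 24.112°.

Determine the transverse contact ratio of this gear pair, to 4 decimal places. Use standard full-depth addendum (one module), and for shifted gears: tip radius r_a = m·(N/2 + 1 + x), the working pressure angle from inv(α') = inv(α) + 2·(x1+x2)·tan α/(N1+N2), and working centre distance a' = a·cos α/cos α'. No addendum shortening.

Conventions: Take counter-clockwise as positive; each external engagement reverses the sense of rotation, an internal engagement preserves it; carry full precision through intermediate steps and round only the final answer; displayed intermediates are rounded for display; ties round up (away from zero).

1.5708

single-mesh involute tooth geometry (53T engaging 49T at module 3.655)
base radii: r_b1 = 88.406551, r_b2 = 81.734359
tip radii: r_a1 = 100.512500, r_a2 = 93.202500
no profile shift: α' = α, a' = a
action lengths: √(r_a1²−r_b1²) = 47.823053, √(r_a2²−r_b2²) = 44.790631
base pitch p_b = π·m·cos α = 10.480656
CR = (47.823053 + 44.790631 − 186.405000·sin 24.11200°)/10.480656 = 1.570819
contact ratio ≈ 1.5708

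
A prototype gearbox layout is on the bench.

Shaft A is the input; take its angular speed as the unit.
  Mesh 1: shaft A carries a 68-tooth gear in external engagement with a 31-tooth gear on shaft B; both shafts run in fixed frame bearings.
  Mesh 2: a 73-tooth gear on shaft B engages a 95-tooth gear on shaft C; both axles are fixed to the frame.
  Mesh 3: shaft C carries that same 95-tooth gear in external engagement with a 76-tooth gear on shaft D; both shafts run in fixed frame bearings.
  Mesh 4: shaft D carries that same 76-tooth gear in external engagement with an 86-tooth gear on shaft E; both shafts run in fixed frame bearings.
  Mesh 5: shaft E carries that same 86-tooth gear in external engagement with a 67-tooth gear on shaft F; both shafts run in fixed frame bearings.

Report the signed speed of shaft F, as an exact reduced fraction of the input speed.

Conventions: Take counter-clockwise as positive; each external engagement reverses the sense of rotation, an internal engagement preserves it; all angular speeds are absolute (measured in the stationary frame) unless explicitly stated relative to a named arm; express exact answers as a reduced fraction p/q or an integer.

5-mesh fixed-axis compound train (all bearings frame-fixed)
mesh 1 [68T→31T]: |ω|/ω_in = 1×68/31 = 68/31, sense flips to −
mesh 2 [73T→95T]: |ω|/ω_in = (68/31)×73/95 = 4964/2945, sense flips to +
mesh 3 [95T→76T]: |ω|/ω_in = (4964/2945)×95/76 = 1241/589, sense flips to −
mesh 4 [76T→86T]: |ω|/ω_in = (1241/589)×76/86 = 2482/1333, sense flips to +
mesh 5 [86T→67T]: |ω|/ω_in = (2482/1333)×86/67 = 4964/2077, sense flips to −
signed output speed (× input speed) = -4964/2077

-4964/2077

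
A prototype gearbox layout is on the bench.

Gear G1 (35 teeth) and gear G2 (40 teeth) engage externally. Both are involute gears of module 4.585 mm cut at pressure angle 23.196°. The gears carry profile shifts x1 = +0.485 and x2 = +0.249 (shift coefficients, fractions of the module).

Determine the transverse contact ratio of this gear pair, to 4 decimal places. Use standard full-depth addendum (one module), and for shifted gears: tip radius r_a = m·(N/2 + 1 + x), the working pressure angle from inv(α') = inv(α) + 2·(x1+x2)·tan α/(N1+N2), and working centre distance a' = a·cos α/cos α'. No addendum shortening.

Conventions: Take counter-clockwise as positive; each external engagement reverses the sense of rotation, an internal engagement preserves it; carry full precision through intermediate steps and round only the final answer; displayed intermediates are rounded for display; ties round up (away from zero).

topology: single-mesh involute geometry — m = 4.585, 35T/40T pair
base radii: r_b1 = 73.751328, r_b2 = 84.287232
tip radii: r_a1 = 87.046225, r_a2 = 97.426665
inv(α') = inv(23.196°) + 2·(+0.485+0.249)·tan α/(35+40) = 0.03205886  ⇒  α' = 25.53578°
a' = a·cos α / cos α' = 171.9375·cos 23.196°/cos 25.53578° = 175.147632
action lengths: √(r_a1²−r_b1²) = 46.236207, √(r_a2²−r_b2²) = 48.863253
base pitch p_b = π·m·cos α = 13.239807
CR = (46.236207 + 48.863253 − 175.147632·sin 25.53578°)/13.239807 = 1.480215
contact ratio ≈ 1.4802

1.4802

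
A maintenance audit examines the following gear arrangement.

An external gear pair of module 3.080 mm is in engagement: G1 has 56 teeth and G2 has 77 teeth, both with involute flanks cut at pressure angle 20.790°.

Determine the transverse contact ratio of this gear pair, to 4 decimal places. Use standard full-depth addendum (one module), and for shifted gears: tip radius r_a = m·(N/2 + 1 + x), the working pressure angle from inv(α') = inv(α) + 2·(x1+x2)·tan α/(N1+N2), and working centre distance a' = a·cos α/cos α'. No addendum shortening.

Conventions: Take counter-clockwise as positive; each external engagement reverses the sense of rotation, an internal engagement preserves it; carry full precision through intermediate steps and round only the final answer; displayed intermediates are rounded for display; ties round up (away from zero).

1.7528

recognized (one external pair, fixed centres): single-mesh tooth geometry, m = 3.080, N1 = 56, N2 = 77
base radii: r_b1 = 80.624710, r_b2 = 110.858976
tip radii: r_a1 = 89.320000, r_a2 = 121.660000
no profile shift: α' = α, a' = a
action lengths: √(r_a1²−r_b1²) = 38.441105, √(r_a2²−r_b2²) = 50.114299
base pitch p_b = π·m·cos α = 9.046071
CR = (38.441105 + 50.114299 − 204.820000·sin 20.79000°)/9.046071 = 1.752785
contact ratio ≈ 1.7528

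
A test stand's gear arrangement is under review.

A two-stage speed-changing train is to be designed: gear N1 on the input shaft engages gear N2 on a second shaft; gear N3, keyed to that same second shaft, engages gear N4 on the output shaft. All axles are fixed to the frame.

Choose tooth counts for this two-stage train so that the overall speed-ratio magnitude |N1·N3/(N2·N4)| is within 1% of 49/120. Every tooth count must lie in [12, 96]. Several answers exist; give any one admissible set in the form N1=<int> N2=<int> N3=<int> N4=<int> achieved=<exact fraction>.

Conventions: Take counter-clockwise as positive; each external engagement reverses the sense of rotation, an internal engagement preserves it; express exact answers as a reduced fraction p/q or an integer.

N1=14 N2=12 N3=14 N4=40 achieved=49/120

class = fixed-axis compound train [2-stage, 49/120 wanted]
target = 49/120 in lowest terms: an exact hit needs N1·N3 = k·49 and N2·N4 = k·120 for one integer k, every count in [12, 96]; additionally prefer no 1:1 stage (N1 ≠ N2, N3 ≠ N4)
k = 1…3: no 1:1-free in-range split of k·49 and k·120 into factor pairs; take k = 4
k = 4: N1·N3 = 196 = 14·14, N2·N4 = 480 = 12·40
achieved = 14·14/(12·40) = 49/120; |achieved − target| = 0 ≤ 49/12000 ✓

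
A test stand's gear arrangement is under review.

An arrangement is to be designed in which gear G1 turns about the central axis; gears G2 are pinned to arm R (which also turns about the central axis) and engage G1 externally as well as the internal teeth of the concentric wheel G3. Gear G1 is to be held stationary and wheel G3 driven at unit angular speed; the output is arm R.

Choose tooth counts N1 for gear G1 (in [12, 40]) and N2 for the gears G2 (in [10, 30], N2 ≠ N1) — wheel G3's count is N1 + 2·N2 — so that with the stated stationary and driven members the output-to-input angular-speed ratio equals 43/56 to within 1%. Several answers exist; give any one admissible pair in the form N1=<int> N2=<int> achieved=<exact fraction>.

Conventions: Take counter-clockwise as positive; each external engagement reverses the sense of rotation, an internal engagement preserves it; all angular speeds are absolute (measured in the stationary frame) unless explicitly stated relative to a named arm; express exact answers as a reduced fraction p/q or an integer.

planetary set to be sized for 43/56 (Willis relation)
Willis with ω_sun = 0: ω_arm/ω_ring = N3/(N1+N3); set equal to 43/56  ⇒  N3/N1 = (43/56)/(1 − 43/56) = 43/13
N3 = N1 + 2·N2  ⇒  N2/N1 = (N3/N1 − 1)/2 = (43/13 − 1)/2 = 15/13
smallest multiple with N1 ≥ 12 and N2 ≥ 10: k = 1  ⇒  N1 = 1·13 = 13, N2 = 1·15 = 15 (N1 ≤ 40, N2 ≤ 30, N2 ≠ N1 ✓), N3 = 13 + 2·15 = 43
check: N3/(N1+N3) with N1 = 13, N3 = 43 gives 43/56; |achieved − target| = 0 ≤ 43/5600 ✓

N1=13 N2=15 achieved=43/56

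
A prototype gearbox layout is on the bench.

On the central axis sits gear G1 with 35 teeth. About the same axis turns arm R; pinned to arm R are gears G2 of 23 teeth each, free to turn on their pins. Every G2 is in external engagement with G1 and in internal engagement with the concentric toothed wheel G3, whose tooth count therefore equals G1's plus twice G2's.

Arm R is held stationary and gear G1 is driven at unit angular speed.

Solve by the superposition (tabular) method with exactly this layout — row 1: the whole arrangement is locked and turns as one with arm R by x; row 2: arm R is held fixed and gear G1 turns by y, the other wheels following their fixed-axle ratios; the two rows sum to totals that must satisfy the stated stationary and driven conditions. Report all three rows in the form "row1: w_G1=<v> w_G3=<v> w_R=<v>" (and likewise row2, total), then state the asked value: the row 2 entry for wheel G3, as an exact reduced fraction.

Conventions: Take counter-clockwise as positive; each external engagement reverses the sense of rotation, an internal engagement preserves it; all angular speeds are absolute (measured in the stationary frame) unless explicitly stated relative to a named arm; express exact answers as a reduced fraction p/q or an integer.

row1: w_G1=0 w_G3=0 w_R=0
row2: w_G1=1 w_G3=-35/81 w_R=0
total: w_G1=1 w_G3=-35/81 w_R=0
asked value: -35/81

topology: planetary set — G1 35T / G2 23T / G3 81T, arm = carrier (Willis)
row 1 (train locked, turned with arm): all members turn x
row 2 (arm held, sun turns y): ω_ring = −(35/81)·y, ω_arm = 0
boundary: total ω_arm = x = 0 and total ω_sun = x + y = 1  ⇒  y = 1, x = 0
row 2 ring = −(35/81)·1 = -35/81
totals (row 1 + row 2): sun 0 + 1 = 1, ring 0 + (-35/81) = -35/81, arm 0 + 0 = 0
asked cell (row2, ring) = -35/81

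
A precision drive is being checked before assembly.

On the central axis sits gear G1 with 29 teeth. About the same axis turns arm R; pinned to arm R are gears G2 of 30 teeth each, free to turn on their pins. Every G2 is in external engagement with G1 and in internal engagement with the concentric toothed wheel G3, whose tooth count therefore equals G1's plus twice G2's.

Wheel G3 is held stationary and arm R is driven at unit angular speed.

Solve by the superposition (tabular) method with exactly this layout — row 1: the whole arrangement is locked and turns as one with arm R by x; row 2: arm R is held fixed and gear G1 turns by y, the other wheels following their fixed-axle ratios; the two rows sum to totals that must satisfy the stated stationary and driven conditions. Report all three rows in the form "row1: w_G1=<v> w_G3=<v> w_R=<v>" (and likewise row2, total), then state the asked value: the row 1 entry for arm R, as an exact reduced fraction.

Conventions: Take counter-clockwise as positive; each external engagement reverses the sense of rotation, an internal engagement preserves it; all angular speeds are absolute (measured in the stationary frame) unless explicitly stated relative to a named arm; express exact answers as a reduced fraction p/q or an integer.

recognized (axles ride arm R): planetary set, 29/30/89 teeth
row 1 (train locked, turned with arm): all members turn x
superposition row 2 [arm held]: sun y, ring −(29/89)·y, arm 0
boundary: total ω_ring = x − (29/89)·y = 0 and total ω_arm = x = 1  ⇒  y = 89/29, x = 1
row 2 ring = −(29/89)·89/29 = -1
totals (row 1 + row 2): sun 1 + 89/29 = 118/29, ring 1 + (-1) = 0, arm 1 + 0 = 1
asked cell (row1, arm) = 1

row1: w_G1=1 w_G3=1 w_R=1
row2: w_G1=89/29 w_G3=-1 w_R=0
total: w_G1=118/29 w_G3=0 w_R=1
asked value: 1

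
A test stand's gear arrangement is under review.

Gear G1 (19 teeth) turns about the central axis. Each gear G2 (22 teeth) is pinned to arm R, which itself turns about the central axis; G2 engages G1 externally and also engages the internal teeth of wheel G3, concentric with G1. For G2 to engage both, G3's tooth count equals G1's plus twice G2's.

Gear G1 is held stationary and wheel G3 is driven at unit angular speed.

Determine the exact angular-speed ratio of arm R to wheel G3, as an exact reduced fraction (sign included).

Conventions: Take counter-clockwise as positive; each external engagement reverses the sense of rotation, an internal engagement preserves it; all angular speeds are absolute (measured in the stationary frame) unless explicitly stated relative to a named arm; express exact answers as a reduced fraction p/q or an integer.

63/82

planetary set (19T centre, 22T on arm, 63T internal) — Willis relation
ring teeth: 19 + 2·22 = 63
19(ω_sun−ω_arm) = −63(ω_ring−ω_arm),  ω_sun = 0, ω_ring = 1
19(0−ω_arm) = −63(1−ω_arm)  ⇒  82·ω_arm = 63  ⇒  ω_arm = 63/82
ω_out/ω_in = 63/82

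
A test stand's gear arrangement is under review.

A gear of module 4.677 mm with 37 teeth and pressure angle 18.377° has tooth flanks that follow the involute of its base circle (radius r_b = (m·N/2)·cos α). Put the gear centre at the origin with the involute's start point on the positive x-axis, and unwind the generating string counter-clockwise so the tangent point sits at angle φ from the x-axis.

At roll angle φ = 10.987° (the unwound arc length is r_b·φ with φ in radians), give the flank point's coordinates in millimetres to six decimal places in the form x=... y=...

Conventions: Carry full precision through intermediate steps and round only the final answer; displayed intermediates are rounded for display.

topology: single-mesh involute geometry — m = 4.677, N = 37
pitch radius r_p = m·N/2 = 4.677·37/2 = 86.524500
base radius r_b = r_p·cos α = 86.524500·cos 18.377° = 82.111979
roll angle φ = 10.987° = 0.19175932 rad
x = r_b·(cos φ + φ·sin φ) = 83.607825
y = r_b·(sin φ − φ·cos φ) = 0.192290

x=83.607825 y=0.192290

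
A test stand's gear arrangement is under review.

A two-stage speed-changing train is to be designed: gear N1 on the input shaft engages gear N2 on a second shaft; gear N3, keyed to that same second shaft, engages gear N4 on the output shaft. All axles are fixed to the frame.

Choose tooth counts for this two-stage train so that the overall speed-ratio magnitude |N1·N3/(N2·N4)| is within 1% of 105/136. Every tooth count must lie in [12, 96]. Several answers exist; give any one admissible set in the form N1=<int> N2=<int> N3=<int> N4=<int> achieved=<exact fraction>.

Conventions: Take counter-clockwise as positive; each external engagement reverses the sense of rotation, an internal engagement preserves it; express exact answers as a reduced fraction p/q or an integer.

N1=14 N2=16 N3=15 N4=17 achieved=105/136

2-stage fixed-axis compound train for ratio 105/136
target = 105/136 in lowest terms: an exact hit needs N1·N3 = k·105 and N2·N4 = k·136 for one integer k, every count in [12, 96]; additionally prefer no 1:1 stage (N1 ≠ N2, N3 ≠ N4)
k = 1: no 1:1-free in-range split of k·105 and k·136 into factor pairs; take k = 2
k = 2: N1·N3 = 210 = 14·15, N2·N4 = 272 = 16·17
achieved = 14·15/(16·17) = 105/136; |achieved − target| = 0 ≤ 21/2720 ✓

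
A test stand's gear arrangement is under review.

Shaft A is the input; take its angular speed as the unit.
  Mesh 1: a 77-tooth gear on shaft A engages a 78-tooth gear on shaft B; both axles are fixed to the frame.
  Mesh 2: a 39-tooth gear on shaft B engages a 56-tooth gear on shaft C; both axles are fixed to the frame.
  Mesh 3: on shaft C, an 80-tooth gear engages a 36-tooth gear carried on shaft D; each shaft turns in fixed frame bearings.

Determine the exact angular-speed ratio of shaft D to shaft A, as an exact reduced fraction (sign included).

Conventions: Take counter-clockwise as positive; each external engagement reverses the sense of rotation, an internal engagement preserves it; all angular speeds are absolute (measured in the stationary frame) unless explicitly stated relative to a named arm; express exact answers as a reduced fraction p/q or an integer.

class = fixed-axis compound train [3 meshes; 3 ratios multiply, 3 sense flips]
mesh 1 [77T→78T]: running ratio 77/78, sense −
mesh 2 [39T→56T]: running ratio 11/16, sense +
mesh 3 [80T→36T]: running ratio 55/36, sense −
ω_out/ω_in = -55/36

-55/36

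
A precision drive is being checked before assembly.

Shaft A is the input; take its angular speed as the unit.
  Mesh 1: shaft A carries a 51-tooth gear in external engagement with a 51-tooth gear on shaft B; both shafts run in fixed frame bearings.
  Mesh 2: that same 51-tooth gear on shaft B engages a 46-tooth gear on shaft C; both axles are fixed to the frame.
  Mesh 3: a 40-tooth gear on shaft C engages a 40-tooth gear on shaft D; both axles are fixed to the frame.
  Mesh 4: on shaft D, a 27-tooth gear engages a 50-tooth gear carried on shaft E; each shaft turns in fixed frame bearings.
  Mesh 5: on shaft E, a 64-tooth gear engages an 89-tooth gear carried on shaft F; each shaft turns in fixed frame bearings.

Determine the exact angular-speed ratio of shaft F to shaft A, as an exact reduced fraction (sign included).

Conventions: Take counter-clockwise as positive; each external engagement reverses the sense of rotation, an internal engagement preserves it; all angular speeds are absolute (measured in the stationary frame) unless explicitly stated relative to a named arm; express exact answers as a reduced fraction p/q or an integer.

class = fixed-axis compound train [5 meshes; 5 ratios multiply, 5 sense flips]
mesh 1 [51T→51T]: running ratio 1, sense −
mesh 2 [51T→46T]: running ratio 51/46, sense +
mesh 3 [40T→40T]: running ratio 51/46, sense −
mesh 4 [27T→50T]: running ratio 1377/2300, sense +
mesh 5 [64T→89T]: running ratio 22032/51175, sense −
ω_out/ω_in = -22032/51175

-22032/51175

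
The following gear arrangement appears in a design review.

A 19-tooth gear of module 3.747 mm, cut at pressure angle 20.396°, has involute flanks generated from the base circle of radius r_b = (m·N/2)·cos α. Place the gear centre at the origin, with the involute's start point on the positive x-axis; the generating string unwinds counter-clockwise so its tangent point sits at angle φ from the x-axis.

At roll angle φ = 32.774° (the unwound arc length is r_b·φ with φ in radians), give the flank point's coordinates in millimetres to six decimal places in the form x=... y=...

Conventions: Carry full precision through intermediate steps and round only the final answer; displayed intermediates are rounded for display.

x=38.384860 y=2.014238

recognized (one wheel, involute flank): single-mesh tooth geometry, m = 3.747, N = 19
pitch radius r_p = m·N/2 = 3.747·19/2 = 35.596500
base radius r_b = r_p·cos α = 35.596500·cos 20.396° = 33.364824
roll angle φ = 32.774° = 0.57201421 rad
x = r_b·(cos φ + φ·sin φ) = 38.384860
y = r_b·(sin φ − φ·cos φ) = 2.014238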